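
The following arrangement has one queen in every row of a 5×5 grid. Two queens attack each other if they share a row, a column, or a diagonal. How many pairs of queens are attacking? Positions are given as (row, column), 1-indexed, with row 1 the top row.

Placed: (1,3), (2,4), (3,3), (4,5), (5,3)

Same column: (1,3)–(3,3) (column 3); (1,3)–(5,3) (column 3); (3,3)–(5,3) (column 3).
Same diagonal: (1,3)–(2,4) (|1−2| = |3−4| = 1); (2,4)–(3,3) (|2−3| = |4−3| = 1).
Total attacking pairs: 5.

5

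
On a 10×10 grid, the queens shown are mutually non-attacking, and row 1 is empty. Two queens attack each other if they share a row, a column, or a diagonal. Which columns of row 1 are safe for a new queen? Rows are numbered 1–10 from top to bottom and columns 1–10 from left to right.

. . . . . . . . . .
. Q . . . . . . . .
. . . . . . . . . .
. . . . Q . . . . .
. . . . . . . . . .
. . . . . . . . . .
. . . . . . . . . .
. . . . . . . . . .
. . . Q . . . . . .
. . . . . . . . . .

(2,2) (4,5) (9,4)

columns 6, 7, 9, 10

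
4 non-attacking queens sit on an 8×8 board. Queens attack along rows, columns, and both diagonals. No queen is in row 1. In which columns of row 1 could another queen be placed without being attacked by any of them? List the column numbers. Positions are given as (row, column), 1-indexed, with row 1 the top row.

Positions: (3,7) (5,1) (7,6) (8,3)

(3,7) attacks row 1 at column 7 and diagonals 5.
(5,1) attacks row 1 at column 1 and diagonals 5.
(7,6) attacks row 1 at column 6.
(8,3) attacks row 1 at column 3.
Attacked columns: {1, 3, 5, 6, 7}. Safe: {2, 4, 8}.

columns 2, 4, 8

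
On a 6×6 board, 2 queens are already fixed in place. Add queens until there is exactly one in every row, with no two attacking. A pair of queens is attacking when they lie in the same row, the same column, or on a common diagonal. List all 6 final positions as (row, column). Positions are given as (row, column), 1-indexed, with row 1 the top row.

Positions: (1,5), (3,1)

(1,5) (2,3) (3,1) (4,6) (5,4) (6,2)

Row 2: attacked by (1,5)→{4,5,6}; (3,1)→{1,2}. Safe: 3. Place at column 3.
Row 4: attacked by (1,5)→{2,5}; (2,3)→{1,3,5}; (3,1)→{1,2}. Safe: 4, 6. Place at column 6.
Row 5: attacked by (1,5)→{1,5}; (2,3)→{3,6}; (3,1)→{1,3}; (4,6)→{5,6}. Safe: 2, 4. Place at column 4.
Row 6: attacked by (1,5)→{5}; (2,3)→{3}; (3,1)→{1,4}; (4,6)→{4,6}; (5,4)→{3,4,5}. Safe: 2. Place at column 2.
Columns [5, 3, 1, 6, 4, 2], r−c [-4, -1, 2, -2, 1, 4], r+c [6, 5, 4, 10, 9, 8] are all distinct, so no two queens attack.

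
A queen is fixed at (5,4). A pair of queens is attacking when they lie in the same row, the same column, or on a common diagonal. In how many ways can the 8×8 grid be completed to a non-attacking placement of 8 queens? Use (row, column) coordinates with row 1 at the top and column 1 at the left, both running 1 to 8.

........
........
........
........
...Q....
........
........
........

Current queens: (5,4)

8

Branch on row 1: col 1 → 0; col 2 → 1; col 3 → 3; col 5 → 1; col 6 → 3; col 7 → 0.
Sum: 0 + 1 + 3 + 1 + 3 + 0 = 8.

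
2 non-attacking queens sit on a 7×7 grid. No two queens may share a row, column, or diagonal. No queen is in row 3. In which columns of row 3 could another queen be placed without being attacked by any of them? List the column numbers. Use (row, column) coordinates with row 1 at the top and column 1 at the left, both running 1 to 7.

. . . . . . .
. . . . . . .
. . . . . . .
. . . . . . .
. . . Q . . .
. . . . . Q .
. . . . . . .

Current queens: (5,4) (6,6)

columns 1, 5, 7

(5,4) attacks row 3 at column 4 and diagonals 2, 6.
(6,6) attacks row 3 at column 6 and diagonals 3.
Attacked columns: {2, 3, 4, 6}. Safe: {1, 5, 7}.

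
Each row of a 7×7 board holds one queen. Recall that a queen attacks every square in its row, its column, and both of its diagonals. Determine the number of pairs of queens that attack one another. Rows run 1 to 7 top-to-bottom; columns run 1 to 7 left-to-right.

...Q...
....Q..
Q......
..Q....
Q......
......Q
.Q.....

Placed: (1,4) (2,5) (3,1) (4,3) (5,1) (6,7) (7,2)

Same column: (3,1)–(5,1) (column 1).
Same diagonal: (1,4)–(2,5) (|1−2| = |4−5| = 1); (2,5)–(4,3) (|2−4| = |5−3| = 2).
Total attacking pairs: 3.

3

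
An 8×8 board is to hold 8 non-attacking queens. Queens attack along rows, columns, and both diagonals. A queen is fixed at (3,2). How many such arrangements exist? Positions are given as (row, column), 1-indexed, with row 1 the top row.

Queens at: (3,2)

Branch on row 1: col 1 → 0; col 3 → 7; col 5 → 3; col 6 → 2; col 7 → 2; col 8 → 0.
Sum: 0 + 7 + 3 + 2 + 2 + 0 = 14.

14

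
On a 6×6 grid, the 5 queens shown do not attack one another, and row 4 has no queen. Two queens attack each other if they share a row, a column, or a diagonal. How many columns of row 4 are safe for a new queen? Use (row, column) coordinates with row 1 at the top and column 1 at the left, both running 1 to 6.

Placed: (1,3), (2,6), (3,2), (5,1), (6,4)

1

(1,3) attacks row 4 at column 3 and diagonals 6.
(2,6) attacks row 4 at column 6 and diagonals 4.
(3,2) attacks row 4 at column 2 and diagonals 1, 3.
(5,1) attacks row 4 at column 1 and diagonals 2.
(6,4) attacks row 4 at column 4 and diagonals 2, 6.
Attacked columns: {1, 2, 3, 4, 6}. Safe: {5}.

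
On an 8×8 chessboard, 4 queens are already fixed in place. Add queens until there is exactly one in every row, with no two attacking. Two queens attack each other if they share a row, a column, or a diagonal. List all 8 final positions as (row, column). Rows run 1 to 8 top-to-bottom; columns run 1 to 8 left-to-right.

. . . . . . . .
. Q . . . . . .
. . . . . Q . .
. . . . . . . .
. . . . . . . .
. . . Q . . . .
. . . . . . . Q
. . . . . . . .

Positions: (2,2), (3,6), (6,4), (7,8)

(1,7) (2,2) (3,6) (4,3) (5,1) (6,4) (7,8) (8,5)

Row 1: attacked by (2,2)→{1,2,3}; (3,6)→{4,6,8}; (6,4)→{4}; (7,8)→{2,8}. Safe: 5, 7. Place at column 7.
Row 4: attacked by (1,7)→{4,7}; (2,2)→{2,4}; (3,6)→{5,6,7}; (6,4)→{2,4,6}; (7,8)→{5,8}. Safe: 1, 3. Place at column 3.
Row 5: attacked by (1,7)→{3,7}; (2,2)→{2,5}; (3,6)→{4,6,8}; (4,3)→{2,3,4}; (6,4)→{3,4,5}; (7,8)→{6,8}. Safe: 1. Place at column 1.
Row 8: attacked by (1,7)→{7}; (2,2)→{2,8}; (3,6)→{1,6}; (4,3)→{3,7}; (5,1)→{1,4}; (6,4)→{2,4,6}; (7,8)→{7,8}. Safe: 5. Place at column 5.
Columns [7, 2, 6, 3, 1, 4, 8, 5], r−c [-6, 0, -3, 1, 4, 2, -1, 3], r+c [8, 4, 9, 7, 6, 10, 15, 13] are all distinct, so no two queens attack.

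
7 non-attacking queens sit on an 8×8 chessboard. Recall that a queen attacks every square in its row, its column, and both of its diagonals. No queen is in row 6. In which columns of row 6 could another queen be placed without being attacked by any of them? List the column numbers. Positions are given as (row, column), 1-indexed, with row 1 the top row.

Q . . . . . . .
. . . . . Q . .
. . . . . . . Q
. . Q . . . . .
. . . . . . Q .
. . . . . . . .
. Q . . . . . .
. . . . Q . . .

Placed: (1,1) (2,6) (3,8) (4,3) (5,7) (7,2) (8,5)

(1,1) attacks row 6 at column 1 and diagonals 6.
(2,6) attacks row 6 at column 6 and diagonals 2.
(3,8) attacks row 6 at column 8 and diagonals 5.
(4,3) attacks row 6 at column 3 and diagonals 1, 5.
(5,7) attacks row 6 at column 7 and diagonals 6, 8.
(7,2) attacks row 6 at column 2 and diagonals 1, 3.
(8,5) attacks row 6 at column 5 and diagonals 3, 7.
Attacked columns: {1, 2, 3, 5, 6, 7, 8}. Safe: {4}.

columns 4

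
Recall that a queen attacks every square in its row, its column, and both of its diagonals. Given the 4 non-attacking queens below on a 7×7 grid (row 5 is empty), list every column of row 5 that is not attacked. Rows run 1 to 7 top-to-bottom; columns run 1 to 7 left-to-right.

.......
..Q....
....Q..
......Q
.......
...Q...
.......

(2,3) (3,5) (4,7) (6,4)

(2,3) attacks row 5 at column 3 and diagonals 6.
(3,5) attacks row 5 at column 5 and diagonals 3, 7.
(4,7) attacks row 5 at column 7 and diagonals 6.
(6,4) attacks row 5 at column 4 and diagonals 3, 5.
Attacked columns: {3, 4, 5, 6, 7}. Safe: {1, 2}.

columns 1, 2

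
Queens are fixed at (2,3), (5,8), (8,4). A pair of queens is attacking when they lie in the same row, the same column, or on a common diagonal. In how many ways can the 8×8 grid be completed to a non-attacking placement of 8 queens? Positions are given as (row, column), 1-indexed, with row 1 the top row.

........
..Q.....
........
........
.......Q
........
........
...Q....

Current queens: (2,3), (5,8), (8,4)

Branch on row 1: col 1 → 0; col 5 → 0; col 6 → 1; col 7 → 1.
Sum: 0 + 0 + 1 + 1 = 2.

2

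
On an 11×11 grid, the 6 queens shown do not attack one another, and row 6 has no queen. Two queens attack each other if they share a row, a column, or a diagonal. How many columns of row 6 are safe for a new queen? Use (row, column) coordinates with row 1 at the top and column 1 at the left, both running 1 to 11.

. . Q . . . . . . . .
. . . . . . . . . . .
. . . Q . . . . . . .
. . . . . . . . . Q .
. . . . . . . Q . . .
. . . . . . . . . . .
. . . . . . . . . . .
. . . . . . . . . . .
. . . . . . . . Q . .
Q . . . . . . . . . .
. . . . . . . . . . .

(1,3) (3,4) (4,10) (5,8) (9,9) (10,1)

(1,3) attacks row 6 at column 3 and diagonals 8.
(3,4) attacks row 6 at column 4 and diagonals 1, 7.
(4,10) attacks row 6 at column 10 and diagonals 8.
(5,8) attacks row 6 at column 8 and diagonals 7, 9.
(9,9) attacks row 6 at column 9 and diagonals 6.
(10,1) attacks row 6 at column 1 and diagonals 5.
Attacked columns: {1, 3, 4, 5, 6, 7, 8, 9, 10}. Safe: {2, 11}.

2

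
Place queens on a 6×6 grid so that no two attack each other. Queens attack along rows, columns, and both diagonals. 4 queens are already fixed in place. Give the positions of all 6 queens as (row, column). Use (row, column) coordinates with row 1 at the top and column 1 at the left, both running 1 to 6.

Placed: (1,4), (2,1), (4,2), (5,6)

Row 3: attacked by (1,4)→{2,4,6}; (2,1)→{1,2}; (4,2)→{1,2,3}; (5,6)→{4,6}. Safe: 5. Place at column 5.
Row 6: attacked by (1,4)→{4}; (2,1)→{1,5}; (3,5)→{2,5}; (4,2)→{2,4}; (5,6)→{5,6}. Safe: 3. Place at column 3.
Columns [4, 1, 5, 2, 6, 3], r−c [-3, 1, -2, 2, -1, 3], r+c [5, 3, 8, 6, 11, 9] are all distinct, so no two queens attack.

(1,4) (2,1) (3,5) (4,2) (5,6) (6,3)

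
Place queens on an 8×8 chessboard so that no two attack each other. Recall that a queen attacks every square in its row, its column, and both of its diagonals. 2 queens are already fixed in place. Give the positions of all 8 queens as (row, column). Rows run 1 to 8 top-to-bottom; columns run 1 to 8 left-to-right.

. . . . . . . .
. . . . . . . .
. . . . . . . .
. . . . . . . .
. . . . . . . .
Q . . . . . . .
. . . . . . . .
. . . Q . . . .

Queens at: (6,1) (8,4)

Row 1: attacked by (6,1)→{1,6}; (8,4)→{4}. Safe: 2, 3, 5, 7, 8. Place at column 7.
Row 2: attacked by (1,7)→{6,7,8}; (6,1)→{1,5}; (8,4)→{4}. Safe: 2, 3. Place at column 3.
Row 3: attacked by (1,7)→{5,7}; (2,3)→{2,3,4}; (6,1)→{1,4}; (8,4)→{4}. Safe: 6, 8. Place at column 8.
Row 4: attacked by (1,7)→{4,7}; (2,3)→{1,3,5}; (3,8)→{7,8}; (6,1)→{1,3}; (8,4)→{4,8}. Safe: 2, 6. Place at column 2.
Row 5: attacked by (1,7)→{3,7}; (2,3)→{3,6}; (3,8)→{6,8}; (4,2)→{1,2,3}; (6,1)→{1,2}; (8,4)→{1,4,7}. Safe: 5. Place at column 5.
Row 7: attacked by (1,7)→{1,7}; (2,3)→{3,8}; (3,8)→{4,8}; (4,2)→{2,5}; (5,5)→{3,5,7}; (6,1)→{1,2}; (8,4)→{3,4,5}. Safe: 6. Place at column 6.
Columns [7, 3, 8, 2, 5, 1, 6, 4], r−c [-6, -1, -5, 2, 0, 5, 1, 4], r+c [8, 5, 11, 6, 10, 7, 13, 12] are all distinct, so no two queens attack.

(1,7) (2,3) (3,8) (4,2) (5,5) (6,1) (7,6) (8,4)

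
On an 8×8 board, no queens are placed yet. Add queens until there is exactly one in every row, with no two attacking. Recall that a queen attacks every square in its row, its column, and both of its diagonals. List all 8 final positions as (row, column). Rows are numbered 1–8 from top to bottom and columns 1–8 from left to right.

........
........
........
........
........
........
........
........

(1,2) (2,4) (3,6) (4,8) (5,3) (6,1) (7,7) (8,5)

Row 1: Safe: 1, 2, 3, 4, 5, 6, 7, 8. Place at column 2.
Row 2: attacked by (1,2)→{1,2,3}. Safe: 4, 5, 6, 7, 8. Place at column 4.
Row 3: attacked by (1,2)→{2,4}; (2,4)→{3,4,5}. Safe: 1, 6, 7, 8. Place at column 6.
Row 4: attacked by (1,2)→{2,5}; (2,4)→{2,4,6}; (3,6)→{5,6,7}. Safe: 1, 3, 8. Place at column 8.
Row 5: attacked by (1,2)→{2,6}; (2,4)→{1,4,7}; (3,6)→{4,6,8}; (4,8)→{7,8}. Safe: 3, 5. Place at column 3.
Row 6: attacked by (1,2)→{2,7}; (2,4)→{4,8}; (3,6)→{3,6}; (4,8)→{6,8}; (5,3)→{2,3,4}. Safe: 1, 5. Place at column 1.
Row 7: attacked by (1,2)→{2,8}; (2,4)→{4}; (3,6)→{2,6}; (4,8)→{5,8}; (5,3)→{1,3,5}; (6,1)→{1,2}. Safe: 7. Place at column 7.
Row 8: attacked by (1,2)→{2}; (2,4)→{4}; (3,6)→{1,6}; (4,8)→{4,8}; (5,3)→{3,6}; (6,1)→{1,3}; (7,7)→{6,7,8}. Safe: 5. Place at column 5.
Columns [2, 4, 6, 8, 3, 1, 7, 5], r−c [-1, -2, -3, -4, 2, 5, 0, 3], r+c [3, 6, 9, 12, 8, 7, 14, 13] are all distinct, so no two queens attack.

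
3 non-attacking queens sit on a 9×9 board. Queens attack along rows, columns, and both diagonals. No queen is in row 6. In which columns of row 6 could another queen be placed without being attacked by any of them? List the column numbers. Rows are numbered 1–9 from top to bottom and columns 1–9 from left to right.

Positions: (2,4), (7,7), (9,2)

columns 1, 3, 9

(2,4) attacks row 6 at column 4 and diagonals 8.
(7,7) attacks row 6 at column 7 and diagonals 6, 8.
(9,2) attacks row 6 at column 2 and diagonals 5.
Attacked columns: {2, 4, 5, 6, 7, 8}. Safe: {1, 3, 9}.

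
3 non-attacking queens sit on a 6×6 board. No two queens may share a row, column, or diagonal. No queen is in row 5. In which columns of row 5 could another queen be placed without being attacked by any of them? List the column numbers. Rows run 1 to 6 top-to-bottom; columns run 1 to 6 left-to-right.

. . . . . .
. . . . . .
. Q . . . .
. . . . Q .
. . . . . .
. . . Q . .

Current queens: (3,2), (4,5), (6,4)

columns 1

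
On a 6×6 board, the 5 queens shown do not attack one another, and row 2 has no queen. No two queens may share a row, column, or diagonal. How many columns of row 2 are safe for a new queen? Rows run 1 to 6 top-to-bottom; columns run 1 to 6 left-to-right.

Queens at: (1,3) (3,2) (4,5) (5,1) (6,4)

1

(1,3) attacks row 2 at column 3 and diagonals 2, 4.
(3,2) attacks row 2 at column 2 and diagonals 1, 3.
(4,5) attacks row 2 at column 5 and diagonals 3.
(5,1) attacks row 2 at column 1 and diagonals 4.
(6,4) attacks row 2 at column 4.
Attacked columns: {1, 2, 3, 4, 5}. Safe: {6}.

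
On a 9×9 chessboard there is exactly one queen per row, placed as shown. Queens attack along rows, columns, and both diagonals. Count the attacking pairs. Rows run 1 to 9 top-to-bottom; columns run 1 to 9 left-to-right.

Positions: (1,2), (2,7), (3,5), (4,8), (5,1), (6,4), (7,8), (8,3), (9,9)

Same column: (4,8)–(7,8) (column 8).
Same diagonal: (1,2)–(7,8) (|1−7| = |2−8| = 6).
Total attacking pairs: 2.

2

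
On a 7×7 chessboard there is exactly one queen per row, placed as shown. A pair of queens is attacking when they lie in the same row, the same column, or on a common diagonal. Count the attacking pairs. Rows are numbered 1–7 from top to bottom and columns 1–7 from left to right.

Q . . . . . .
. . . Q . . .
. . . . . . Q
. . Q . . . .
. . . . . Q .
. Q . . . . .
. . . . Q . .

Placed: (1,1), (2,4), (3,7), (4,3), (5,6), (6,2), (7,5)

0

All columns are distinct and no two queens satisfy |Δrow| = |Δcol|, so no pair attacks.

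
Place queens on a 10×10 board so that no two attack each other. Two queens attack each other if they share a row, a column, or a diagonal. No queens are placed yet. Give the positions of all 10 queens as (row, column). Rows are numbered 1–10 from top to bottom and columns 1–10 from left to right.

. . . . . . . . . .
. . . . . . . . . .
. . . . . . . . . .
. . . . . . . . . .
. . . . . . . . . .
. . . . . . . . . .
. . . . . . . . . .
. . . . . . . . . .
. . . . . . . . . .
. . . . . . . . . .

(1,8) (2,4) (3,9) (4,7) (5,3) (6,1) (7,6) (8,2) (9,5) (10,10)

Row 1: Safe: 1, 2, 3, 4, 5, 6, 7, 8, 9, 10. Place at column 8.
Row 2: attacked by (1,8)→{7,8,9}. Safe: 1, 2, 3, 4, 5, 6, 10. Place at column 4.
Row 3: attacked by (1,8)→{6,8,10}; (2,4)→{3,4,5}. Safe: 1, 2, 7, 9. Place at column 9.
Row 4: attacked by (1,8)→{5,8}; (2,4)→{2,4,6}; (3,9)→{8,9,10}. Safe: 1, 3, 7. Place at column 7.
Row 5: attacked by (1,8)→{4,8}; (2,4)→{1,4,7}; (3,9)→{7,9}; (4,7)→{6,7,8}. Safe: 2, 3, 5, 10. Place at column 3.
Row 6: attacked by (1,8)→{3,8}; (2,4)→{4,8}; (3,9)→{6,9}; (4,7)→{5,7,9}; (5,3)→{2,3,4}. Safe: 1, 10. Place at column 1.
Row 7: attacked by (1,8)→{2,8}; (2,4)→{4,9}; (3,9)→{5,9}; (4,7)→{4,7,10}; (5,3)→{1,3,5}; (6,1)→{1,2}. Safe: 6. Place at column 6.
Row 8: attacked by (1,8)→{1,8}; (2,4)→{4,10}; (3,9)→{4,9}; (4,7)→{3,7}; (5,3)→{3,6}; (6,1)→{1,3}; (7,6)→{5,6,7}. Safe: 2. Place at column 2.
Row 9: attacked by (1,8)→{8}; (2,4)→{4}; (3,9)→{3,9}; (4,7)→{2,7}; (5,3)→{3,7}; (6,1)→{1,4}; (7,6)→{4,6,8}; (8,2)→{1,2,3}. Safe: 5, 10. Place at column 5.
Row 10: attacked by (1,8)→{8}; (2,4)→{4}; (3,9)→{2,9}; (4,7)→{1,7}; (5,3)→{3,8}; (6,1)→{1,5}; (7,6)→{3,6,9}; (8,2)→{2,4}; (9,5)→{4,5,6}. Safe: 10. Place at column 10.
Columns [8, 4, 9, 7, 3, 1, 6, 2, 5, 10], r−c [-7, -2, -6, -3, 2, 5, 1, 6, 4, 0], r+c [9, 6, 12, 11, 8, 7, 13, 10, 14, 20] are all distinct, so no two queens attack.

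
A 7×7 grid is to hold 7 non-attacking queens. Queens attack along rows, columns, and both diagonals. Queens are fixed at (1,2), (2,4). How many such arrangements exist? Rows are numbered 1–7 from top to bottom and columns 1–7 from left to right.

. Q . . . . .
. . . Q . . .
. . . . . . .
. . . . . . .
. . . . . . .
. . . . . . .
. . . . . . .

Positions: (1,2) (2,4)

Branch on row 3: col 1 → 1; col 6 → 1; col 7 → 0.
Sum: 1 + 1 + 0 = 2.

2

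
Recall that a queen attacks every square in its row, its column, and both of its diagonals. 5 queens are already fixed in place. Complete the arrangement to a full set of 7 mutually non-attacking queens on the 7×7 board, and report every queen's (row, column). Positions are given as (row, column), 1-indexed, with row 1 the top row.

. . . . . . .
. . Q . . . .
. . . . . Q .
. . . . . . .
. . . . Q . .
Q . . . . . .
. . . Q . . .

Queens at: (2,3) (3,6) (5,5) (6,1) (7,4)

(1,7) (2,3) (3,6) (4,2) (5,5) (6,1) (7,4)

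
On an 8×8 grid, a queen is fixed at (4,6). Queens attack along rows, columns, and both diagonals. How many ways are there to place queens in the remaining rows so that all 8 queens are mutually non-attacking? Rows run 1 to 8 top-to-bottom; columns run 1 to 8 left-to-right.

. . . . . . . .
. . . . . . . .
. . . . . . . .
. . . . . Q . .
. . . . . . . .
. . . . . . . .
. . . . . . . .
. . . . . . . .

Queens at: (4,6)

Branch on row 1: col 1 → 2; col 2 → 1; col 4 → 1; col 5 → 6; col 7 → 1; col 8 → 1.
Sum: 2 + 1 + 1 + 6 + 1 + 1 = 12.

12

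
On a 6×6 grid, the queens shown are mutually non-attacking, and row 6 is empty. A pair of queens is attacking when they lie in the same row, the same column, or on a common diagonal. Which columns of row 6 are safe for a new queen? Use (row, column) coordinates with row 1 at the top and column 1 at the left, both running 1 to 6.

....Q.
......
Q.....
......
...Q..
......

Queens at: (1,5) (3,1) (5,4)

columns 2, 6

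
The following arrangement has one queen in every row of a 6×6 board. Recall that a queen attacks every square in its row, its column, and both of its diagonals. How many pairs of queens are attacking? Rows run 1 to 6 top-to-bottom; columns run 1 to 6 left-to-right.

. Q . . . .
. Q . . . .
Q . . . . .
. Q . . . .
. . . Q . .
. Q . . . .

8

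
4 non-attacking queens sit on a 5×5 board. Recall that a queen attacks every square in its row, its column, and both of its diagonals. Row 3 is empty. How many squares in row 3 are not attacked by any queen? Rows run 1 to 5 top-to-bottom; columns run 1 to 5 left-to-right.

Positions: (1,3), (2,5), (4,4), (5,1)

1

(1,3) attacks row 3 at column 3 and diagonals 1, 5.
(2,5) attacks row 3 at column 5 and diagonals 4.
(4,4) attacks row 3 at column 4 and diagonals 3, 5.
(5,1) attacks row 3 at column 1 and diagonals 3.
Attacked columns: {1, 3, 4, 5}. Safe: {2}.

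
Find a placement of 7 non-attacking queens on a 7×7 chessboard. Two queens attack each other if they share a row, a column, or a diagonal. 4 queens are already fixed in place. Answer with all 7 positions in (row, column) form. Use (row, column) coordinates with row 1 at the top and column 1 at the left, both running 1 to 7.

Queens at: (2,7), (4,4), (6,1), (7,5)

Row 1: attacked by (2,7)→{6,7}; (4,4)→{1,4,7}; (6,1)→{1,6}; (7,5)→{5}. Safe: 2, 3. Place at column 3.
Row 3: attacked by (1,3)→{1,3,5}; (2,7)→{6,7}; (4,4)→{3,4,5}; (6,1)→{1,4}; (7,5)→{1,5}. Safe: 2. Place at column 2.
Row 5: attacked by (1,3)→{3,7}; (2,7)→{4,7}; (3,2)→{2,4}; (4,4)→{3,4,5}; (6,1)→{1,2}; (7,5)→{3,5,7}. Safe: 6. Place at column 6.
Columns [3, 7, 2, 4, 6, 1, 5], r−c [-2, -5, 1, 0, -1, 5, 2], r+c [4, 9, 5, 8, 11, 7, 12] are all distinct, so no two queens attack.

(1,3) (2,7) (3,2) (4,4) (5,6) (6,1) (7,5)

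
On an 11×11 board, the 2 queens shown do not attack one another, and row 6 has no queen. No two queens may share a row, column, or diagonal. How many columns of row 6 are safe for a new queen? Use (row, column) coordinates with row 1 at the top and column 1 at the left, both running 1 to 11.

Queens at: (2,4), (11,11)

(2,4) attacks row 6 at column 4 and diagonals 8.
(11,11) attacks row 6 at column 11 and diagonals 6.
Attacked columns: {4, 6, 8, 11}. Safe: {1, 2, 3, 5, 7, 9, 10}.

7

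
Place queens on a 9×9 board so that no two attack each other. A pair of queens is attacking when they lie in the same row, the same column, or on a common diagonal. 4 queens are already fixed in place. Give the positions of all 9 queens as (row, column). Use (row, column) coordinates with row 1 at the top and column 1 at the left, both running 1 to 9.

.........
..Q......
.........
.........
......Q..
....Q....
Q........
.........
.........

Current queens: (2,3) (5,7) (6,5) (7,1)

(1,9) (2,3) (3,6) (4,2) (5,7) (6,5) (7,1) (8,8) (9,4)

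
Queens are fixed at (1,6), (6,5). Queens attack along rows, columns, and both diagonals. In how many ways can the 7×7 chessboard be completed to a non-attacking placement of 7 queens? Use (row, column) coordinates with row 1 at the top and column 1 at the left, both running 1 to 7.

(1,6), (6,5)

3

Branch on row 2: col 2 → 0; col 3 → 2; col 4 → 1.
Sum: 0 + 2 + 1 = 3.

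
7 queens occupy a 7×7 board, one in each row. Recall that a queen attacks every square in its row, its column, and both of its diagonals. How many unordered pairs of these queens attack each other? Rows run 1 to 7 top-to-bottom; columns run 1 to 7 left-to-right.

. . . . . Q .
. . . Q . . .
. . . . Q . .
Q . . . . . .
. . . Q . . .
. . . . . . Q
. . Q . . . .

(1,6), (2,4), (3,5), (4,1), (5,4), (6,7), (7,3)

2

Same column: (2,4)–(5,4) (column 4).
Same diagonal: (2,4)–(3,5) (|2−3| = |4−5| = 1).
Total attacking pairs: 2.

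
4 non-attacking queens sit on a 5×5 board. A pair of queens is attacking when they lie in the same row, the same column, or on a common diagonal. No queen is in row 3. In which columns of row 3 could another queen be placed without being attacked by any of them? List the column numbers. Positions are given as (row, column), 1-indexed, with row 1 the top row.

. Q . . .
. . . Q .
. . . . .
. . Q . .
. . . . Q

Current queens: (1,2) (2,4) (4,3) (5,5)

columns 1

(1,2) attacks row 3 at column 2 and diagonals 4.
(2,4) attacks row 3 at column 4 and diagonals 3, 5.
(4,3) attacks row 3 at column 3 and diagonals 2, 4.
(5,5) attacks row 3 at column 5 and diagonals 3.
Attacked columns: {2, 3, 4, 5}. Safe: {1}.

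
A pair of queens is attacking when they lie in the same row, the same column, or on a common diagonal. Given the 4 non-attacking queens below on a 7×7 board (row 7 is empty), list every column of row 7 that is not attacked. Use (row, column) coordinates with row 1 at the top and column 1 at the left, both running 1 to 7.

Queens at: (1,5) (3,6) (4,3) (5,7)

columns 1, 4

(1,5) attacks row 7 at column 5.
(3,6) attacks row 7 at column 6 and diagonals 2.
(4,3) attacks row 7 at column 3 and diagonals 6.
(5,7) attacks row 7 at column 7 and diagonals 5.
Attacked columns: {2, 3, 5, 6, 7}. Safe: {1, 4}.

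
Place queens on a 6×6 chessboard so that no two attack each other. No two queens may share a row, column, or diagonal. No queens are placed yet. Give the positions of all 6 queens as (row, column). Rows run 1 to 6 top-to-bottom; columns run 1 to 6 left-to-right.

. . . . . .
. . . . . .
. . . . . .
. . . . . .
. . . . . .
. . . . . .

Row 1: Safe: 1, 2, 3, 4, 5, 6. Place at column 4.
Row 2: attacked by (1,4)→{3,4,5}. Safe: 1, 2, 6. Place at column 1.
Row 3: attacked by (1,4)→{2,4,6}; (2,1)→{1,2}. Safe: 3, 5. Place at column 5.
Row 4: attacked by (1,4)→{1,4}; (2,1)→{1,3}; (3,5)→{4,5,6}. Safe: 2. Place at column 2.
Row 5: attacked by (1,4)→{4}; (2,1)→{1,4}; (3,5)→{3,5}; (4,2)→{1,2,3}. Safe: 6. Place at column 6.
Row 6: attacked by (1,4)→{4}; (2,1)→{1,5}; (3,5)→{2,5}; (4,2)→{2,4}; (5,6)→{5,6}. Safe: 3. Place at column 3.
Columns [4, 1, 5, 2, 6, 3], r−c [-3, 1, -2, 2, -1, 3], r+c [5, 3, 8, 6, 11, 9] are all distinct, so no two queens attack.

(1,4) (2,1) (3,5) (4,2) (5,6) (6,3)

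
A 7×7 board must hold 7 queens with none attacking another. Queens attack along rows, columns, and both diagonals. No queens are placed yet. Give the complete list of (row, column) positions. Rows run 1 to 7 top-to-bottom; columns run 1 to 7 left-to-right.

Row 1: Safe: 1, 2, 3, 4, 5, 6, 7. Place at column 1.
Row 2: attacked by (1,1)→{1,2}. Safe: 3, 4, 5, 6, 7. Place at column 3.
Row 3: attacked by (1,1)→{1,3}; (2,3)→{2,3,4}. Safe: 5, 6, 7. Place at column 5.
Row 4: attacked by (1,1)→{1,4}; (2,3)→{1,3,5}; (3,5)→{4,5,6}. Safe: 2, 7. Place at column 7.
Row 5: attacked by (1,1)→{1,5}; (2,3)→{3,6}; (3,5)→{3,5,7}; (4,7)→{6,7}. Safe: 2, 4. Place at column 2.
Row 6: attacked by (1,1)→{1,6}; (2,3)→{3,7}; (3,5)→{2,5}; (4,7)→{5,7}; (5,2)→{1,2,3}. Safe: 4. Place at column 4.
Row 7: attacked by (1,1)→{1,7}; (2,3)→{3}; (3,5)→{1,5}; (4,7)→{4,7}; (5,2)→{2,4}; (6,4)→{3,4,5}. Safe: 6. Place at column 6.
Columns [1, 3, 5, 7, 2, 4, 6], r−c [0, -1, -2, -3, 3, 2, 1], r+c [2, 5, 8, 11, 7, 10, 13] are all distinct, so no two queens attack.

(1,1) (2,3) (3,5) (4,7) (5,2) (6,4) (7,6)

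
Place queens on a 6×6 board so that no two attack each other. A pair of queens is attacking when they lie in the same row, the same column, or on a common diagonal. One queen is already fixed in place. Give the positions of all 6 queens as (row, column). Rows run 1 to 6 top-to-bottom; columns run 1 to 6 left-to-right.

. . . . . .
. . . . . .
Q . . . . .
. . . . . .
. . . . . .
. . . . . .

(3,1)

(1,5) (2,3) (3,1) (4,6) (5,4) (6,2)

Row 1: attacked by (3,1)→{1,3}. Safe: 2, 4, 5, 6. Place at column 5.
Row 2: attacked by (1,5)→{4,5,6}; (3,1)→{1,2}. Safe: 3. Place at column 3.
Row 4: attacked by (1,5)→{2,5}; (2,3)→{1,3,5}; (3,1)→{1,2}. Safe: 4, 6. Place at column 6.
Row 5: attacked by (1,5)→{1,5}; (2,3)→{3,6}; (3,1)→{1,3}; (4,6)→{5,6}. Safe: 2, 4. Place at column 4.
Row 6: attacked by (1,5)→{5}; (2,3)→{3}; (3,1)→{1,4}; (4,6)→{4,6}; (5,4)→{3,4,5}. Safe: 2. Place at column 2.
Columns [5, 3, 1, 6, 4, 2], r−c [-4, -1, 2, -2, 1, 4], r+c [6, 5, 4, 10, 9, 8] are all distinct, so no two queens attack.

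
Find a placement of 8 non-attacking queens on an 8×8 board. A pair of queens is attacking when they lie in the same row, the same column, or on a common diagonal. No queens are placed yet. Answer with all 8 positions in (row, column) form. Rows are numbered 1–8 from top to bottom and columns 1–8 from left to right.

(1,7) (2,5) (3,3) (4,1) (5,6) (6,8) (7,2) (8,4)

Row 1: Safe: 1, 2, 3, 4, 5, 6, 7, 8. Place at column 7.
Row 2: attacked by (1,7)→{6,7,8}. Safe: 1, 2, 3, 4, 5. Place at column 5.
Row 3: attacked by (1,7)→{5,7}; (2,5)→{4,5,6}. Safe: 1, 2, 3, 8. Place at column 3.
Row 4: attacked by (1,7)→{4,7}; (2,5)→{3,5,7}; (3,3)→{2,3,4}. Safe: 1, 6, 8. Place at column 1.
Row 5: attacked by (1,7)→{3,7}; (2,5)→{2,5,8}; (3,3)→{1,3,5}; (4,1)→{1,2}. Safe: 4, 6. Place at column 6.
Row 6: attacked by (1,7)→{2,7}; (2,5)→{1,5}; (3,3)→{3,6}; (4,1)→{1,3}; (5,6)→{5,6,7}. Safe: 4, 8. Place at column 8.
Row 7: attacked by (1,7)→{1,7}; (2,5)→{5}; (3,3)→{3,7}; (4,1)→{1,4}; (5,6)→{4,6,8}; (6,8)→{7,8}. Safe: 2. Place at column 2.
Row 8: attacked by (1,7)→{7}; (2,5)→{5}; (3,3)→{3,8}; (4,1)→{1,5}; (5,6)→{3,6}; (6,8)→{6,8}; (7,2)→{1,2,3}. Safe: 4. Place at column 4.
Columns [7, 5, 3, 1, 6, 8, 2, 4], r−c [-6, -3, 0, 3, -1, -2, 5, 4], r+c [8, 7, 6, 5, 11, 14, 9, 12] are all distinct, so no two queens attack.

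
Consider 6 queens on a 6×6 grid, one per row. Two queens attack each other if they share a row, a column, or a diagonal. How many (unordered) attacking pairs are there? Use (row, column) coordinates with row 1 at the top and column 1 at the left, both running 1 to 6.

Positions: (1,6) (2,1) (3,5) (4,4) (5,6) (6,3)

Same column: (1,6)–(5,6) (column 6).
Same diagonal: (3,5)–(4,4) (|3−4| = |5−4| = 1).
Total attacking pairs: 2.

2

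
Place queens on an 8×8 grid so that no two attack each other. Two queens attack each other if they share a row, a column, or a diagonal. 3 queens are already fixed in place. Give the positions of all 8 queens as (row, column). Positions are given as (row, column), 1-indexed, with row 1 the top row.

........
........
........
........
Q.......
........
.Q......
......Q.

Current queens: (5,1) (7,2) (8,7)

Row 1: attacked by (5,1)→{1,5}; (7,2)→{2,8}; (8,7)→{7}. Safe: 3, 4, 6. Place at column 6.
Row 2: attacked by (1,6)→{5,6,7}; (5,1)→{1,4}; (7,2)→{2,7}; (8,7)→{1,7}. Safe: 3, 8. Place at column 3.
Row 3: attacked by (1,6)→{4,6,8}; (2,3)→{2,3,4}; (5,1)→{1,3}; (7,2)→{2,6}; (8,7)→{2,7}. Safe: 5. Place at column 5.
Row 4: attacked by (1,6)→{3,6}; (2,3)→{1,3,5}; (3,5)→{4,5,6}; (5,1)→{1,2}; (7,2)→{2,5}; (8,7)→{3,7}. Safe: 8. Place at column 8.
Row 6: attacked by (1,6)→{1,6}; (2,3)→{3,7}; (3,5)→{2,5,8}; (4,8)→{6,8}; (5,1)→{1,2}; (7,2)→{1,2,3}; (8,7)→{5,7}. Safe: 4. Place at column 4.
Columns [6, 3, 5, 8, 1, 4, 2, 7], r−c [-5, -1, -2, -4, 4, 2, 5, 1], r+c [7, 5, 8, 12, 6, 10, 9, 15] are all distinct, so no two queens attack.

(1,6) (2,3) (3,5) (4,8) (5,1) (6,4) (7,2) (8,7)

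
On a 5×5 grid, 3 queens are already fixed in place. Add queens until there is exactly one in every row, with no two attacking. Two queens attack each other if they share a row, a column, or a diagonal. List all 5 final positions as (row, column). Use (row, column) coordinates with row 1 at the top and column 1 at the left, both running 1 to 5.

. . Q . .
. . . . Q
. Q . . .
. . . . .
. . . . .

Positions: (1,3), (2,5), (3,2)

(1,3) (2,5) (3,2) (4,4) (5,1)

Row 4: attacked by (1,3)→{3}; (2,5)→{3,5}; (3,2)→{1,2,3}. Safe: 4. Place at column 4.
Row 5: attacked by (1,3)→{3}; (2,5)→{2,5}; (3,2)→{2,4}; (4,4)→{3,4,5}. Safe: 1. Place at column 1.
Columns [3, 5, 2, 4, 1], r−c [-2, -3, 1, 0, 4], r+c [4, 7, 5, 8, 6] are all distinct, so no two queens attack.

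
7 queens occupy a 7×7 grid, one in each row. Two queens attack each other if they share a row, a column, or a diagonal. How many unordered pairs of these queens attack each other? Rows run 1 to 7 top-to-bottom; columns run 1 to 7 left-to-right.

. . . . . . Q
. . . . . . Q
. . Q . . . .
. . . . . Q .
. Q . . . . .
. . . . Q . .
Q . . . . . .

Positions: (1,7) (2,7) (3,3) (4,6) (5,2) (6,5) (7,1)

2

Same column: (1,7)–(2,7) (column 7).
Same diagonal: (1,7)–(7,1) (|1−7| = |7−1| = 6).
Total attacking pairs: 2.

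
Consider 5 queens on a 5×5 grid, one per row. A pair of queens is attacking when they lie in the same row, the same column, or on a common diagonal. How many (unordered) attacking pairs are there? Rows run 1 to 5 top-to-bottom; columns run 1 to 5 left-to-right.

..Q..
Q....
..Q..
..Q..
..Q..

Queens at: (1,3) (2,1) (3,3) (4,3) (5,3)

7

Same column: (1,3)–(3,3) (column 3); (1,3)–(4,3) (column 3); (1,3)–(5,3) (column 3); (3,3)–(4,3) (column 3); (3,3)–(5,3) (column 3); (4,3)–(5,3) (column 3).
Same diagonal: (2,1)–(4,3) (|2−4| = |1−3| = 2).
Total attacking pairs: 7.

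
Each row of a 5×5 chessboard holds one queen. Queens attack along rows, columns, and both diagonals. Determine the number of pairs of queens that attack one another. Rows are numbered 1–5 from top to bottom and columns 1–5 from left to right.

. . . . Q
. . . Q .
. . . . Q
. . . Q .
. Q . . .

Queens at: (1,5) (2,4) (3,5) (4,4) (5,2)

Same column: (1,5)–(3,5) (column 5); (2,4)–(4,4) (column 4).
Same diagonal: (1,5)–(2,4) (|1−2| = |5−4| = 1); (2,4)–(3,5) (|2−3| = |4−5| = 1); (3,5)–(4,4) (|3−4| = |5−4| = 1).
Total attacking pairs: 5.

5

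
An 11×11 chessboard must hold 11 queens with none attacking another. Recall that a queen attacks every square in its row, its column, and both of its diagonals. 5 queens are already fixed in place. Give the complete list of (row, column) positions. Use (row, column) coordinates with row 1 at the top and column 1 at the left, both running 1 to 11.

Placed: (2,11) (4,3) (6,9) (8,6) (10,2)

(1,8) (2,11) (3,7) (4,3) (5,1) (6,9) (7,4) (8,6) (9,10) (10,2) (11,5)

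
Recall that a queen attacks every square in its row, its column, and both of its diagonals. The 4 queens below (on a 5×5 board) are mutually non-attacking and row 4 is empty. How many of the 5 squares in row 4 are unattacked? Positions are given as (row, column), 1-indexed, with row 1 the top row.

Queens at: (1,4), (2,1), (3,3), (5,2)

1

(1,4) attacks row 4 at column 4 and diagonals 1.
(2,1) attacks row 4 at column 1 and diagonals 3.
(3,3) attacks row 4 at column 3 and diagonals 2, 4.
(5,2) attacks row 4 at column 2 and diagonals 1, 3.
Attacked columns: {1, 2, 3, 4}. Safe: {5}.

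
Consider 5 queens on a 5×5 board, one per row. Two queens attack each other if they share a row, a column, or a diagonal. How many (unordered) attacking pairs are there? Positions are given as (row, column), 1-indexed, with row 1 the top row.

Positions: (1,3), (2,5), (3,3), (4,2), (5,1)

4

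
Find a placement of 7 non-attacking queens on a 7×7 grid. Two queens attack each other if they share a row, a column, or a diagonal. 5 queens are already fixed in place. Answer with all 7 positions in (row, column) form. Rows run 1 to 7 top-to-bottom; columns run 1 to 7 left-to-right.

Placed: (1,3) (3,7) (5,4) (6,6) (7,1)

Row 2: attacked by (1,3)→{2,3,4}; (3,7)→{6,7}; (5,4)→{1,4,7}; (6,6)→{2,6}; (7,1)→{1,6}. Safe: 5. Place at column 5.
Row 4: attacked by (1,3)→{3,6}; (2,5)→{3,5,7}; (3,7)→{6,7}; (5,4)→{3,4,5}; (6,6)→{4,6}; (7,1)→{1,4}. Safe: 2. Place at column 2.
Columns [3, 5, 7, 2, 4, 6, 1], r−c [-2, -3, -4, 2, 1, 0, 6], r+c [4, 7, 10, 6, 9, 12, 8] are all distinct, so no two queens attack.

(1,3) (2,5) (3,7) (4,2) (5,4) (6,6) (7,1)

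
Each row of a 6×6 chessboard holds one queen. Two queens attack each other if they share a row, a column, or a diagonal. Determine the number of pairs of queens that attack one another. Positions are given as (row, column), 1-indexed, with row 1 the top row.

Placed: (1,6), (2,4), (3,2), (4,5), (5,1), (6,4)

Same column: (2,4)–(6,4) (column 4).
Same diagonal: (2,4)–(5,1) (|2−5| = |4−1| = 3).
Total attacking pairs: 2.

2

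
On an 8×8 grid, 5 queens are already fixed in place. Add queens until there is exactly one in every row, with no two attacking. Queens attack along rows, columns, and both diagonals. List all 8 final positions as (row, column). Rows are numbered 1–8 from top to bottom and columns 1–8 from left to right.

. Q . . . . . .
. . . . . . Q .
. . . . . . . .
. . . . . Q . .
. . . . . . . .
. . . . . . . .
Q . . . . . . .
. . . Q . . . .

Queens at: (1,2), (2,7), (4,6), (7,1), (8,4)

(1,2) (2,7) (3,3) (4,6) (5,8) (6,5) (7,1) (8,4)

Row 3: attacked by (1,2)→{2,4}; (2,7)→{6,7,8}; (4,6)→{5,6,7}; (7,1)→{1,5}; (8,4)→{4}. Safe: 3. Place at column 3.
Row 5: attacked by (1,2)→{2,6}; (2,7)→{4,7}; (3,3)→{1,3,5}; (4,6)→{5,6,7}; (7,1)→{1,3}; (8,4)→{1,4,7}. Safe: 8. Place at column 8.
Row 6: attacked by (1,2)→{2,7}; (2,7)→{3,7}; (3,3)→{3,6}; (4,6)→{4,6,8}; (5,8)→{7,8}; (7,1)→{1,2}; (8,4)→{2,4,6}. Safe: 5. Place at column 5.
Columns [2, 7, 3, 6, 8, 5, 1, 4], r−c [-1, -5, 0, -2, -3, 1, 6, 4], r+c [3, 9, 6, 10, 13, 11, 8, 12] are all distinct, so no two queens attack.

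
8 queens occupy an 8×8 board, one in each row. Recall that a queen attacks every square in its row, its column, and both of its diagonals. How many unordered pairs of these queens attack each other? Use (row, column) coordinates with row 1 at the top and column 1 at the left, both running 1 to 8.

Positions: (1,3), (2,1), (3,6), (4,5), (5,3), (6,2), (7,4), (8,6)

Same column: (1,3)–(5,3) (column 3); (3,6)–(8,6) (column 6).
Same diagonal: (3,6)–(4,5) (|3−4| = |6−5| = 1); (5,3)–(6,2) (|5−6| = |3−2| = 1); (5,3)–(8,6) (|5−8| = |3−6| = 3).
Total attacking pairs: 5.

5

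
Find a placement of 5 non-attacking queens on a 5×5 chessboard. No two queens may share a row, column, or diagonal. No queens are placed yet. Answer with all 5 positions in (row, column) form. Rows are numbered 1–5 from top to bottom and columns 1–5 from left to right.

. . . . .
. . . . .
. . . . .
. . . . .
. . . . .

Row 1: Safe: 1, 2, 3, 4, 5. Place at column 5.
Row 2: attacked by (1,5)→{4,5}. Safe: 1, 2, 3. Place at column 2.
Row 3: attacked by (1,5)→{3,5}; (2,2)→{1,2,3}. Safe: 4. Place at column 4.
Row 4: attacked by (1,5)→{2,5}; (2,2)→{2,4}; (3,4)→{3,4,5}. Safe: 1. Place at column 1.
Row 5: attacked by (1,5)→{1,5}; (2,2)→{2,5}; (3,4)→{2,4}; (4,1)→{1,2}. Safe: 3. Place at column 3.
Columns [5, 2, 4, 1, 3], r−c [-4, 0, -1, 3, 2], r+c [6, 4, 7, 5, 8] are all distinct, so no two queens attack.

(1,5) (2,2) (3,4) (4,1) (5,3)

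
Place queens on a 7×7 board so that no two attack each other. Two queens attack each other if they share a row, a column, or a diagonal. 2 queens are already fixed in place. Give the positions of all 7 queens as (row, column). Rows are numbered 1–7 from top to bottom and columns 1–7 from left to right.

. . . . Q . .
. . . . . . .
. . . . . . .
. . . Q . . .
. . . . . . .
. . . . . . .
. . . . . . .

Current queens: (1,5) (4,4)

Row 2: attacked by (1,5)→{4,5,6}; (4,4)→{2,4,6}. Safe: 1, 3, 7. Place at column 1.
Row 3: attacked by (1,5)→{3,5,7}; (2,1)→{1,2}; (4,4)→{3,4,5}. Safe: 6. Place at column 6.
Row 5: attacked by (1,5)→{1,5}; (2,1)→{1,4}; (3,6)→{4,6}; (4,4)→{3,4,5}. Safe: 2, 7. Place at column 2.
Row 6: attacked by (1,5)→{5}; (2,1)→{1,5}; (3,6)→{3,6}; (4,4)→{2,4,6}; (5,2)→{1,2,3}. Safe: 7. Place at column 7.
Row 7: attacked by (1,5)→{5}; (2,1)→{1,6}; (3,6)→{2,6}; (4,4)→{1,4,7}; (5,2)→{2,4}; (6,7)→{6,7}. Safe: 3. Place at column 3.
Columns [5, 1, 6, 4, 2, 7, 3], r−c [-4, 1, -3, 0, 3, -1, 4], r+c [6, 3, 9, 8, 7, 13, 10] are all distinct, so no two queens attack.

(1,5) (2,1) (3,6) (4,4) (5,2) (6,7) (7,3)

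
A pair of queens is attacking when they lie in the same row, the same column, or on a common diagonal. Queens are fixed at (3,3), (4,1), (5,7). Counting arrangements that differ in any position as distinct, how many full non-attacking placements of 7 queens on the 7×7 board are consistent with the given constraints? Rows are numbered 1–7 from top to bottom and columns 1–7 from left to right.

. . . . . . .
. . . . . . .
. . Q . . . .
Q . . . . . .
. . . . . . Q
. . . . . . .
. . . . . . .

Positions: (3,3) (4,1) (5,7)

1

Branch on row 1: col 2 → 1; col 6 → 0.
Sum: 1 + 0 = 1.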